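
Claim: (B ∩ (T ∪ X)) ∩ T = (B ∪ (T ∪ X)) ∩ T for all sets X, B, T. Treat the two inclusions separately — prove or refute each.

(⟹) Let x ∈ (B ∩ (T ∪ X)) ∩ T. Then either x ∈ B ∩ T and x ∉ X; or x ∈ X ∩ B ∩ T. In each case x ∈ (B ∪ (T ∪ X)) ∩ T, so (B ∩ (T ∪ X)) ∩ T ⊆ (B ∪ (T ∪ X)) ∩ T.

(⟸) This inclusion fails. Take X = ∅, B = ∅, T = {1}; then 1 ∈ (B ∪ (T ∪ X)) ∩ T but 1 ∉ (B ∩ (T ∪ X)) ∩ T.

The sets are not equal: only the forward inclusion holds.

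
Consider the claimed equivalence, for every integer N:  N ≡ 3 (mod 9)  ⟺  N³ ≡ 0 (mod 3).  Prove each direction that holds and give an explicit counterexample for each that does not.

Forward direction. Suppose N ≡ 3 (mod 9). Then N³ ≡ 3³ = 27 (mod 9), and since 3 ∣ 9, also N³ ≡ 0 (mod 3).

Converse. This fails: take N = 0. Then 0³ = 0 ≡ 0 (mod 3), yet 0 ≡ 0 (mod 9), not 3.

(⇒) holds; (⇐) fails.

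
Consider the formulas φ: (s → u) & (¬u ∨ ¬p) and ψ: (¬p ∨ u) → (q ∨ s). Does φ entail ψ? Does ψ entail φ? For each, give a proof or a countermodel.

[⇒] This fails. Under p = F, q = F, u = F, s = F, the left side is true but the right side is false.

[⇐] This fails. Under p = T, q = T, u = T, s = F, the left side is false but the right side is true.

Neither implication holds.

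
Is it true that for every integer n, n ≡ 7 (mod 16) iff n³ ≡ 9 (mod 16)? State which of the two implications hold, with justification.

Forward direction. This fails: take n = 7. Then 7 ≡ 7 (mod 16), but 7³ = 343 ≡ 7 (mod 16), not 9.

Converse. This fails: take n = 9. Then 9³ = 729 ≡ 9 (mod 16), yet 9 ≡ 9 (mod 16), not 7.

(⇒) fails and (⇐) fails.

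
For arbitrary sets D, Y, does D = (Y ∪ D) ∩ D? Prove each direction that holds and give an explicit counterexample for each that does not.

(⟸) Let x ∈ (Y ∪ D) ∩ D. Then either x ∈ D and x ∉ Y; or x ∈ D ∩ Y. In each case x ∈ D, so (Y ∪ D) ∩ D ⊆ D.

(⟹) Let x ∈ D. Then either x ∈ D and x ∉ Y; or x ∈ D ∩ Y. In each case x ∈ (Y ∪ D) ∩ D, so D ⊆ (Y ∪ D) ∩ D.

Both inclusions hold.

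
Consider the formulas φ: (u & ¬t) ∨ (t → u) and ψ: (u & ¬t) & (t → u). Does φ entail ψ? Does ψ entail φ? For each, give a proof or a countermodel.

Not equivalent: only (⇐) holds.

(⟹) This fails. Under u = F, t = F, the left side is true but the right side is false.

(⟸) Assume the antecedent. If u is true, (u & ¬t) ∨ (t → u) reduces to true regardless of the other variables. If u is false, the antecedent cannot hold. Either way (u & ¬t) ∨ (t → u) holds.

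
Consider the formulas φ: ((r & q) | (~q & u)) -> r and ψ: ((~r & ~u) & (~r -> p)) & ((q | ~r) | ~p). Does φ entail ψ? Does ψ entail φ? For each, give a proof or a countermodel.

Forward direction. This fails. Under q = F, u = F, r = F, p = F, the left side is true but the right side is false.

Converse. Assume the antecedent. If q is true, ((r & q) | (~q & u)) -> r reduces to true regardless of the other variables. If q is false, the antecedent forces (q = F, u = F, r = F, p = T), and ((r & q) | (~q & u)) -> r holds there. Either way ((r & q) | (~q & u)) -> r holds.

Only the reverse direction holds.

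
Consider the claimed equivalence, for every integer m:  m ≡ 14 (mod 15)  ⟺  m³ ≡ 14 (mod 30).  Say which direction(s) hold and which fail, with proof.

Not equivalent: only (⇐) holds.

[⇒] This fails: take m = 29. Then 29 ≡ 14 (mod 15), but 29³ = 24389 ≡ 29 (mod 30), not 14.

[⇐] Conversely, the residues r modulo 30 with r³ ≡ 14 (mod 30) are exactly {14}, and each is ≡ 14 (mod 15).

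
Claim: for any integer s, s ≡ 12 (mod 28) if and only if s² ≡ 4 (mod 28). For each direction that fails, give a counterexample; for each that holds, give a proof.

Only the forward direction holds.

Converse. This fails: take s = 2. Then 2² = 4 ≡ 4 (mod 28), yet 2 ≡ 2 (mod 28), not 12.

Forward direction. Suppose s ≡ 12 (mod 28). Write s = 28j + 12. Then (28j + 12)² = 784j² + 672j + 144 = 28(28j² + 24j + 5) + 4, so s² ≡ 4 (mod 28).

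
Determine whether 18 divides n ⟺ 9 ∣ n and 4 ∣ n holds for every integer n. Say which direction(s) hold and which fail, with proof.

[⇒] This fails: take n = 18. Certainly 18 ∣ 18, but 4 ∤ 18.

[⇐] Suppose 9 ∣ n and 4 ∣ n. Any common multiple of 9 and 4 is a multiple of their lcm; here gcd(9, 4) = 1, so lcm(9, 4) = 9·4 = 36, so 36 ∣ n. Since 18 ∣ 36, it follows that 18 ∣ n.

(⇒) fails; (⇐) holds.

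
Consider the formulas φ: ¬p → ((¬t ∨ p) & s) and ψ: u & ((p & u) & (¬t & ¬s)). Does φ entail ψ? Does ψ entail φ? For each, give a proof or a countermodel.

(⟹) This fails. Under u = F, p = T, s = F, t = F, the left side is true but the right side is false.

(⟸) Assume the antecedent. If u is true, the antecedent forces (u = T, p = T, s = F, t = F), and ¬p → ((¬t ∨ p) & s) holds there. If u is false, the antecedent cannot hold. Either way ¬p → ((¬t ∨ p) & s) holds.

(⇒) fails; (⇐) holds.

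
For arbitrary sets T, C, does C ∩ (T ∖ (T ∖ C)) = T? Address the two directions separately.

(⟹) Let x ∈ C ∩ (T ∖ (T ∖ C)). Then x ∈ T ∩ C, from which x ∈ T.

(⟸) This inclusion fails. Take T = {1}, C = ∅; then 1 ∈ T but 1 ∉ C ∩ (T ∖ (T ∖ C)).

The sets are not equal: only the forward inclusion holds.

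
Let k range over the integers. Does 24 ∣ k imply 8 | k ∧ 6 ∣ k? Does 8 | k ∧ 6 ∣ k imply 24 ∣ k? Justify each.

The biconditional holds.

(⇒) If 24 ∣ k, write k = 24q. Since 24 = 3·8, k = 8·(3q), so 8 ∣ k; and since 24 = 4·6, k = 6·(4q), so 6 ∣ k.

(⇐) Suppose 8 ∣ k and 6 ∣ k. Any common multiple of 8 and 6 is a multiple of their lcm; here lcm(8, 6) = 8·6/gcd(8, 6) = 48/2 = 24, so 24 ∣ k.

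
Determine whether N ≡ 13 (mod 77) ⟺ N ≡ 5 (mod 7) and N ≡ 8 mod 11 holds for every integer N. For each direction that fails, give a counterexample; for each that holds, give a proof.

(→) This fails: N = 13 gives 13 ≡ 13 (mod 77) but 13 ≡ 6 (mod 7), so the conjunction on the right does not hold.

(←) This fails: N = 19 satisfies both congruences on the right (19 ≡ 5 mod 7 and 19 ≡ 8 mod 11) yet 19 ≡ 19 (mod 77), not 13.

Neither implication holds.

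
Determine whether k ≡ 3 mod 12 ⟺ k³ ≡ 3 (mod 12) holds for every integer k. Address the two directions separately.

(⇒) Suppose k ≡ 3 mod 12. Write k = 12j + 3. Then (12j + 3)³ = 1728j³ + 1296j² + 324j + 27 = 12(144j³ + 108j² + 27j + 2) + 3, so k³ ≡ 3 (mod 12).

(⇐) Conversely, suppose k³ ≡ 3 (mod 12). The only residue r in {0, …, 11} with r³ ≡ 3 (mod 12) is r = 3, so k ≡ 3 (mod 12).

Both implications hold.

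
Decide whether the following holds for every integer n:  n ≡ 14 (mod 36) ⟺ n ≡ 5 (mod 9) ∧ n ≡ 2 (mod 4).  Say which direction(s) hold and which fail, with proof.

(⇒) Suppose n ≡ 14 (mod 36); write n = 36j + 14. Since 9 ∣ 36, reducing mod 9 gives n ≡ 14 ≡ 5 (mod 9); since 4 ∣ 36, reducing mod 4 gives n ≡ 14 ≡ 2 (mod 4).

(⇐) Conversely, if n ≡ 5 (mod 9) and n ≡ 2 (mod 4), then by the Chinese remainder theorem n ≡ 14 (mod 36). This is exactly n ≡ 14 (mod 36).

Both directions hold; the statement is true.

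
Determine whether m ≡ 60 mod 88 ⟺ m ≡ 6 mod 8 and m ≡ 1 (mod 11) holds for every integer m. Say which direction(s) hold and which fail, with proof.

Forward direction. This fails: m = 60 gives 60 ≡ 60 (mod 88) but 60 ≡ 4 (mod 8), so the conjunction on the right does not hold.

Converse. This fails: m = 78 satisfies both congruences on the right (78 ≡ 6 mod 8 and 78 ≡ 1 mod 11) yet 78 ≡ 78 (mod 88), not 60.

Both directions fail.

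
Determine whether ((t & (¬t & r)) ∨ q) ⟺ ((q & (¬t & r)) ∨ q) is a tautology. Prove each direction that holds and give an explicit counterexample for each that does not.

The biconditional holds.

(⟸) Assume the antecedent. If q is true, (t & (¬t & r)) ∨ q reduces to true regardless of the other variables. If q is false, the antecedent cannot hold. Either way (t & (¬t & r)) ∨ q holds.

(⟹) Assume the antecedent. If q is true, (q & (¬t & r)) ∨ q reduces to true regardless of the other variables. If q is false, the antecedent cannot hold. Either way (q & (¬t & r)) ∨ q holds.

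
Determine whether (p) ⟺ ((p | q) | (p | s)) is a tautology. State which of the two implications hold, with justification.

Only the forward direction holds.

(→) Assume the antecedent. If s is true, (p | q) | (p | s) reduces to true regardless of the other variables. If s is false, the antecedent forces (s = F, p = T, q = F) or (s = F, p = T, q = T), and (p | q) | (p | s) holds there. Either way (p | q) | (p | s) holds.

(←) This fails. Under s = T, p = F, q = F, the left side is false but the right side is true.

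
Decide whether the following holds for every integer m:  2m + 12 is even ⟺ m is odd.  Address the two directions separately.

(⇐) Suppose m is odd. Since 2 is even, 2m is even for every m, so 2m + 12 has the same parity as 12, which is even. Hence 2m + 12 is even.

(⇒) This fails: take m = 6. Then 2m + 12 = 24, which is even, yet m = 6 is even, not odd.

The forward direction fails; the converse holds.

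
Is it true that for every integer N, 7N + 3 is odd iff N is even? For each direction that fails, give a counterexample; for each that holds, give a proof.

[⇒] Suppose 7N + 3 is odd. Since 7 is odd, 7N and N have the same parity, so 7N + 3 ≡ N + 3 (mod 2). As 3 is odd, 7N + 3 is odd exactly when N is even. Thus N is even.

[⇐] Conversely, suppose N is even; write N = 2j. Then 7N + 3 = 7·(2j) + 3 = 2·7j + 3, which is odd.

Both directions hold; the statement is true.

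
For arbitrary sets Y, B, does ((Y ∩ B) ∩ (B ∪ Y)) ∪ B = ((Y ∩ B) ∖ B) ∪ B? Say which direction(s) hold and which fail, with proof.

The two sets are equal.

Reverse inclusion. Let x ∈ ((Y ∩ B) ∖ B) ∪ B. Then either x ∈ B and x ∉ Y; or x ∈ Y ∩ B. In each case x ∈ ((Y ∩ B) ∩ (B ∪ Y)) ∪ B, so ((Y ∩ B) ∖ B) ∪ B ⊆ ((Y ∩ B) ∩ (B ∪ Y)) ∪ B.

Forward inclusion. Let x ∈ ((Y ∩ B) ∩ (B ∪ Y)) ∪ B. Then either x ∈ B and x ∉ Y; or x ∈ Y ∩ B. In each case x ∈ ((Y ∩ B) ∖ B) ∪ B, so ((Y ∩ B) ∩ (B ∪ Y)) ∪ B ⊆ ((Y ∩ B) ∖ B) ∪ B.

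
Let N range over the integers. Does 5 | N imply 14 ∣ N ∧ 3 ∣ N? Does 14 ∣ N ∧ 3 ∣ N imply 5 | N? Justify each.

Both directions fail.

[⇒] This fails: take N = 5. Certainly 5 ∣ 5, but 14 ∤ 5.

[⇐] This fails: take N = 42. Both 14 ∣ 42 and 3 ∣ 42, yet 42 is not a multiple of 5 (since 42 = 8·5 + 2), so 5 ∤ 42.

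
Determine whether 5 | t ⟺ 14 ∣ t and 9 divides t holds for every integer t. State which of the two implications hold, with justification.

Both directions fail.

(→) This fails: take t = 5. Certainly 5 ∣ 5, but 14 ∤ 5.

(←) This fails: take t = 126. Both 14 ∣ 126 and 9 ∣ 126, yet 126 is not a multiple of 5 (since 126 = 25·5 + 1), so 5 ∤ 126.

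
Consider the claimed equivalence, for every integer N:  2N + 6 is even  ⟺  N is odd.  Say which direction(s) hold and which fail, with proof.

The forward direction fails; the converse holds.

Converse. Suppose N is odd. Since 2 is even, 2N is even for every N, so 2N + 6 has the same parity as 6, which is even. Hence 2N + 6 is even.

Forward direction. This fails: take N = 6. Then 2N + 6 = 18, which is even, yet N = 6 is even, not odd.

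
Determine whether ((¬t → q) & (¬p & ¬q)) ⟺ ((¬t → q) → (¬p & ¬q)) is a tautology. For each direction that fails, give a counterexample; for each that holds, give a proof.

(⇒) Assume the antecedent. If t is true, the antecedent forces (t = T, p = F, q = F), and (¬t → q) → (¬p & ¬q) holds there. If t is false, the antecedent cannot hold. Either way (¬t → q) → (¬p & ¬q) holds.

(⇐) This fails. Under t = F, p = F, q = F, the left side is false but the right side is true.

The forward direction holds; the converse fails.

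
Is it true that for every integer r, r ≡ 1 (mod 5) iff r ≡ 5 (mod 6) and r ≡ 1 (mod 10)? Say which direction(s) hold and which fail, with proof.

[⇒] This fails: r = 1 gives 1 ≡ 1 (mod 5) but 1 ≡ 1 (mod 6), so the conjunction on the right does not hold.

[⇐] Conversely, if r ≡ 5 (mod 6) and r ≡ 1 (mod 10), then by the Chinese remainder theorem r ≡ 11 (mod 30). Since 11 ≡ 1 (mod 5) and 5 ∣ 30, we get r ≡ 1 (mod 5).

(⇒) fails; (⇐) holds.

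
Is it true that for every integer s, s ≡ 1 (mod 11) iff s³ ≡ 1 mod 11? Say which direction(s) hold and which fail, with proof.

Both implications hold.

(⟸) For the converse, argue contrapositively. If s ≢ 1 (mod 11), then s is congruent to one of 0, 2, 3, 4, 5, 6, 7, 8, 9, 10 modulo 11, and these give s³ ≡ 0, 8, 5, 9, 4, 7, 2, 6, 3, 10 respectively — never 1.

(⟹) Suppose s ≡ 1 (mod 11). Write s = 11j + 1. Then (11j + 1)³ = 1331j³ + 363j² + 33j + 1 = 11(121j³ + 33j² + 3j) + 1, so s³ ≡ 1 (mod 11).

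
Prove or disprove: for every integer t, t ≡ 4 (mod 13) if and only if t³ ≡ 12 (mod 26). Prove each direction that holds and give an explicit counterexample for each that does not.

Neither implication holds.

Forward direction. This fails: take t = 17. Then 17 ≡ 4 (mod 13), but 17³ = 4913 ≡ 25 (mod 26), not 12.

Converse. This fails: take t = 10. Then 10³ = 1000 ≡ 12 (mod 26), yet 10 ≡ 10 (mod 13), not 4.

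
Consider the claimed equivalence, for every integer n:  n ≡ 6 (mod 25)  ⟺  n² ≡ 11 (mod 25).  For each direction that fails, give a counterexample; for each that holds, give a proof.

(→) Suppose n ≡ 6 (mod 25). Write n = 25j + 6. Then (25j + 6)² = 625j² + 300j + 36 = 25(25j² + 12j + 1) + 11, so n² ≡ 11 (mod 25).

(←) This fails: take n = 19. Then 19² = 361 ≡ 11 (mod 25), yet 19 ≡ 19 (mod 25), not 6.

Only the forward implication holds.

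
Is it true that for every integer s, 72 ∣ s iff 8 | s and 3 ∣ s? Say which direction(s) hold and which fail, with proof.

Forward direction. If 72 ∣ s, write s = 72q. Since 72 = 9·8, s = 8·(9q), so 8 ∣ s; and since 72 = 24·3, s = 3·(24q), so 3 ∣ s.

Converse. This fails: take s = 24. Both 8 ∣ 24 and 3 ∣ 24, yet 24 is not a multiple of 72 (since 24 = 0·72 + 24), so 72 ∤ 24.

Only the forward implication holds.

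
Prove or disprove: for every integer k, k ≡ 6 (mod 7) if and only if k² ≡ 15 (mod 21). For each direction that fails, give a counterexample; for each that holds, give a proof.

(⇒) fails and (⇐) fails.

[⇒] This fails: take k = 13. Then 13 ≡ 6 (mod 7), but 13² = 169 ≡ 1 (mod 21), not 15.

[⇐] This fails: take k = 15. Then 15² = 225 ≡ 15 (mod 21), yet 15 ≡ 1 (mod 7), not 6.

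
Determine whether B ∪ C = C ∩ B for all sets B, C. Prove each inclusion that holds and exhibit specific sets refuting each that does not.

Only the reverse inclusion holds.

(⟹) This inclusion fails. Take B = {1}, C = ∅; then 1 ∈ B ∪ C but 1 ∉ C ∩ B.

(⟸) Let x ∈ C ∩ B. Then x ∈ B ∩ C, from which x ∈ B ∪ C.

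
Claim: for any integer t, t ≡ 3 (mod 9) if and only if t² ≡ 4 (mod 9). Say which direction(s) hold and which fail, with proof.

Forward direction. This fails: take t = 3. Then 3 ≡ 3 (mod 9), but 3² = 9 ≡ 0 (mod 9), not 4.

Converse. This fails: take t = 2. Then 2² = 4 ≡ 4 (mod 9), yet 2 ≡ 2 (mod 9), not 3.

Both directions fail.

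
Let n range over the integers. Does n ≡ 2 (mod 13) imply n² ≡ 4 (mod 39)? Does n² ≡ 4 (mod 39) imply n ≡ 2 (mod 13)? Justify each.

Forward direction. This fails: take n = 15. Then 15 ≡ 2 (mod 13), but 15² = 225 ≡ 30 (mod 39), not 4.

Converse. This fails: take n = 11. Then 11² = 121 ≡ 4 (mod 39), yet 11 ≡ 11 (mod 13), not 2.

Neither direction holds.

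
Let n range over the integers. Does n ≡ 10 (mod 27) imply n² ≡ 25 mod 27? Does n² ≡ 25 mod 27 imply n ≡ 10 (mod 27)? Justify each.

Both directions fail.

(⇒) This fails: take n = 10. Then 10 ≡ 10 (mod 27), but 10² = 100 ≡ 19 (mod 27), not 25.

(⇐) This fails: take n = 5. Then 5² = 25 ≡ 25 (mod 27), yet 5 ≡ 5 (mod 27), not 10.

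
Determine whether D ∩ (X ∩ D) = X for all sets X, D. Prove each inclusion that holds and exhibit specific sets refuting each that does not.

Only the forward inclusion holds.

Forward inclusion. Let x ∈ D ∩ (X ∩ D). Then x ∈ X ∩ D, from which x ∈ X.

Reverse inclusion. This inclusion fails. Take X = {1}, D = ∅; then 1 ∈ X but 1 ∉ D ∩ (X ∩ D).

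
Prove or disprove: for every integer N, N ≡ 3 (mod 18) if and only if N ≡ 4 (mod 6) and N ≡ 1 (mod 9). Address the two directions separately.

Neither direction holds.

Forward direction. This fails: N = 3 gives 3 ≡ 3 (mod 18) but 3 ≡ 3 (mod 6), so the conjunction on the right does not hold.

Converse. This fails: N = 10 satisfies both congruences on the right (10 ≡ 4 mod 6 and 10 ≡ 1 mod 9) yet 10 ≡ 10 (mod 18), not 3.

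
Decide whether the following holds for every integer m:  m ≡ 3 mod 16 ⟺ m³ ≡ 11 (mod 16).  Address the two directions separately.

The biconditional holds.

(⟸) Suppose m³ ≡ 11 (mod 16). The only residue r in {0, …, 15} with r³ ≡ 11 (mod 16) is r = 3, so m ≡ 3 (mod 16).

(⟹) Suppose m ≡ 3 mod 16. Write m = 16j + 3. Then (16j + 3)³ = 4096j³ + 2304j² + 432j + 27 = 16(256j³ + 144j² + 27j + 1) + 11, so m³ ≡ 11 (mod 16).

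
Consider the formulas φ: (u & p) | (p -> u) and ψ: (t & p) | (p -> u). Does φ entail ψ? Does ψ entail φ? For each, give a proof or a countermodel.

(⇒) holds; (⇐) fails.

Forward direction. Assume the antecedent. If u is true, (t & p) | (p -> u) reduces to true regardless of the other variables. If u is false, the antecedent forces (u = F, t = F, p = F) or (u = F, t = T, p = F), and (t & p) | (p -> u) holds there. Either way (t & p) | (p -> u) holds.

Converse. This fails. Under u = F, t = T, p = T, the left side is false but the right side is true.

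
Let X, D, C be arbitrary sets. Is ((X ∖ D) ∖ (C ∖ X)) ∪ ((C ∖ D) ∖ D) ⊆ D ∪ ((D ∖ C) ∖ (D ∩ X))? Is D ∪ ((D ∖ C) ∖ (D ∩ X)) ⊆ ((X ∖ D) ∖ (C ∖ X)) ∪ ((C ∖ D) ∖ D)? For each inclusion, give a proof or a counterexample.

Neither inclusion holds.

Forward inclusion. This inclusion fails. Take X = {1}, D = ∅, C = ∅; then 1 ∈ ((X ∖ D) ∖ (C ∖ X)) ∪ ((C ∖ D) ∖ D) but 1 ∉ D ∪ ((D ∖ C) ∖ (D ∩ X)).

Reverse inclusion. This inclusion fails. Take X = ∅, D = {1}, C = ∅; then 1 ∈ D ∪ ((D ∖ C) ∖ (D ∩ X)) but 1 ∉ ((X ∖ D) ∖ (C ∖ X)) ∪ ((C ∖ D) ∖ D).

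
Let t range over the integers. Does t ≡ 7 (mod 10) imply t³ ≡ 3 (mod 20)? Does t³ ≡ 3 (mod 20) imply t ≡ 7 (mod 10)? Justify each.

(⇐) The residues r modulo 20 with r³ ≡ 3 (mod 20) are exactly {7}, and each is ≡ 7 (mod 10).

(⇒) This fails: take t = 17. Then 17 ≡ 7 (mod 10), but 17³ = 4913 ≡ 13 (mod 20), not 3.

The forward direction fails; the converse holds.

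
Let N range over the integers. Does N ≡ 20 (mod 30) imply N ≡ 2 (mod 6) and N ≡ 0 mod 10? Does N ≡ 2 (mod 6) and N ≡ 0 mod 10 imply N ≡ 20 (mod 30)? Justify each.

Converse. If N ≡ 2 (mod 6) and N ≡ 0 (mod 10), then by the Chinese remainder theorem N ≡ 20 (mod 30). This is exactly N ≡ 20 (mod 30).

Forward direction. Suppose N ≡ 20 (mod 30); write N = 30j + 20. Since 6 ∣ 30, reducing mod 6 gives N ≡ 20 ≡ 2 (mod 6); since 10 ∣ 30, reducing mod 10 gives N ≡ 20 ≡ 0 (mod 10).

Both directions hold; the statement is true.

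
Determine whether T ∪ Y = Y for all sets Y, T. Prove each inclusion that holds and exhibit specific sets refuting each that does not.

Forward inclusion. This inclusion fails. Take Y = ∅, T = {1}; then 1 ∈ T ∪ Y but 1 ∉ Y.

Reverse inclusion. Let x ∈ Y. Then either x ∈ Y and x ∉ T; or x ∈ Y ∩ T. In each case x ∈ T ∪ Y, so Y ⊆ T ∪ Y.

(⊆) fails; (⊇) holds.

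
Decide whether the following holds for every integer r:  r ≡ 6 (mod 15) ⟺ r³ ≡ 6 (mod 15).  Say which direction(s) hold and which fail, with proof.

Forward direction. Suppose r ≡ 6 (mod 15). Write r = 15j + 6. Then (15j + 6)³ = 3375j³ + 4050j² + 1620j + 216 = 15(225j³ + 270j² + 108j + 14) + 6, so r³ ≡ 6 (mod 15).

Converse. Suppose r³ ≡ 6 (mod 15). The only residue r in {0, …, 14} with r³ ≡ 6 (mod 15) is r = 6, so r ≡ 6 (mod 15).

The biconditional holds.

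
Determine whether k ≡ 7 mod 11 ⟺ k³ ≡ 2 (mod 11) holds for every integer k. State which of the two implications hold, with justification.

(→) Suppose k ≡ 7 mod 11. Write k = 11j + 7. Then (11j + 7)³ = 1331j³ + 2541j² + 1617j + 343 = 11(121j³ + 231j² + 147j + 31) + 2, so k³ ≡ 2 (mod 11).

(←) Conversely, suppose k³ ≡ 2 (mod 11). The only residue r in {0, …, 10} with r³ ≡ 2 (mod 11) is r = 7, so k ≡ 7 (mod 11).

The biconditional holds.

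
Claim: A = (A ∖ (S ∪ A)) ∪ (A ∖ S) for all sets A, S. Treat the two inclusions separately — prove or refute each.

(⟹) This inclusion fails. Take A = {1}, S = {1}; then 1 ∈ A but 1 ∉ (A ∖ (S ∪ A)) ∪ (A ∖ S).

(⟸) Let x ∈ (A ∖ (S ∪ A)) ∪ (A ∖ S). Then x ∈ A and x ∉ S, from which x ∈ A.

(⊆) fails; (⊇) holds.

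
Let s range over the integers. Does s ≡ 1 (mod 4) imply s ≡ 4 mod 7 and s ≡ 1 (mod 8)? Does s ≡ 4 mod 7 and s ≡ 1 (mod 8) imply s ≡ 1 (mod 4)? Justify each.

Converse. If s ≡ 4 (mod 7) and s ≡ 1 (mod 8), then by the Chinese remainder theorem s ≡ 25 (mod 56). Since 25 ≡ 1 (mod 4) and 4 ∣ 56, we get s ≡ 1 (mod 4).

Forward direction. This fails: s = 1 gives 1 ≡ 1 (mod 4) but 1 ≡ 1 (mod 7), so the conjunction on the right does not hold.

(⇒) fails; (⇐) holds.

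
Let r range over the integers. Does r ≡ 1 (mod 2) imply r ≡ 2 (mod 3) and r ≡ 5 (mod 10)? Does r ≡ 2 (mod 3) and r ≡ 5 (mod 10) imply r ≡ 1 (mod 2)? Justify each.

[⇒] This fails: r = 1 gives 1 ≡ 1 (mod 2) but 1 ≡ 1 (mod 3), so the conjunction on the right does not hold.

[⇐] Conversely, if r ≡ 2 (mod 3) and r ≡ 5 (mod 10), then by the Chinese remainder theorem r ≡ 5 (mod 30). Since 5 ≡ 1 (mod 2) and 2 ∣ 30, we get r ≡ 1 (mod 2).

Only the converse holds.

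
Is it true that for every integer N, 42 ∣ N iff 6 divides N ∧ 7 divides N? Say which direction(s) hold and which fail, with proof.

The biconditional holds.

Forward direction. If 42 ∣ N, write N = 42q. Since 42 = 7·6, N = 6·(7q), so 6 ∣ N; and since 42 = 6·7, N = 7·(6q), so 7 ∣ N.

Converse. Suppose 6 ∣ N and 7 ∣ N. Any common multiple of 6 and 7 is a multiple of their lcm; here gcd(6, 7) = 1, so lcm(6, 7) = 6·7 = 42, so 42 ∣ N.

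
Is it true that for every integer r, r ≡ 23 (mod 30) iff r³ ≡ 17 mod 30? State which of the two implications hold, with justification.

(⇐) Suppose r³ ≡ 17 (mod 30). The only residue r in {0, …, 29} with r³ ≡ 17 (mod 30) is r = 23, so r ≡ 23 (mod 30).

(⇒) Suppose r ≡ 23 (mod 30). Write r = 30j + 23. Then (30j + 23)³ = 27000j³ + 62100j² + 47610j + 12167 = 30(900j³ + 2070j² + 1587j + 405) + 17, so r³ ≡ 17 (mod 30).

Both implications hold.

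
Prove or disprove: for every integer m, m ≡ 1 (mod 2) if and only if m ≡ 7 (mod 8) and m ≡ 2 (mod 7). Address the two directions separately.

(⇐) If m ≡ 7 (mod 8) and m ≡ 2 (mod 7), then by the Chinese remainder theorem m ≡ 23 (mod 56). Since 23 ≡ 1 (mod 2) and 2 ∣ 56, we get m ≡ 1 (mod 2).

(⇒) This fails: m = 1 gives 1 ≡ 1 (mod 2) but 1 ≡ 1 (mod 8), so the conjunction on the right does not hold.

Only the converse holds.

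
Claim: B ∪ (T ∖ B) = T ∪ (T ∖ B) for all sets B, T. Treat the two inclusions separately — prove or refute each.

Only the reverse inclusion holds.

(⊇) Let x ∈ T ∪ (T ∖ B). Then either x ∈ T and x ∉ B; or x ∈ B ∩ T. In each case x ∈ B ∪ (T ∖ B), so T ∪ (T ∖ B) ⊆ B ∪ (T ∖ B).

(⊆) This inclusion fails. Take B = {1}, T = ∅; then 1 ∈ B ∪ (T ∖ B) but 1 ∉ T ∪ (T ∖ B).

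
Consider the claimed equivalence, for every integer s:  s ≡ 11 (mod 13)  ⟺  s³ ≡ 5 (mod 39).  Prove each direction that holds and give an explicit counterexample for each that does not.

Neither implication holds.

(⟹) This fails: take s = 24. Then 24 ≡ 11 (mod 13), but 24³ = 13824 ≡ 18 (mod 39), not 5.

(⟸) This fails: take s = 8. Then 8³ = 512 ≡ 5 (mod 39), yet 8 ≡ 8 (mod 13), not 11.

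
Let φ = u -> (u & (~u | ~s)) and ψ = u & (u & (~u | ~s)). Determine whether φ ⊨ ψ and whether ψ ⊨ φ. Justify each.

[⇒] This fails. Under u = F, s = F, the left side is true but the right side is false.

[⇐] Assume the antecedent. If u is true, the antecedent forces (u = T, s = F), and u -> (u & (~u | ~s)) holds there. If u is false, the antecedent cannot hold. Either way u -> (u & (~u | ~s)) holds.

(⇒) fails; (⇐) holds.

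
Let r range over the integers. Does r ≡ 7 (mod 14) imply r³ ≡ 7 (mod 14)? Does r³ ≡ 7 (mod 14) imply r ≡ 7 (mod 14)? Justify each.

Both directions hold; the statement is true.

(←) Suppose r³ ≡ 7 (mod 14). The only residue r in {0, …, 13} with r³ ≡ 7 (mod 14) is r = 7, so r ≡ 7 (mod 14).

(→) Suppose r ≡ 7 (mod 14). Write r = 14j + 7. Then (14j + 7)³ = 2744j³ + 4116j² + 2058j + 343 = 14(196j³ + 294j² + 147j + 24) + 7, so r³ ≡ 7 (mod 14).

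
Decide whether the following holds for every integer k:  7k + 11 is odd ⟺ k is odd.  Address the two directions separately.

(⟹) This fails: k = 4 gives 7k + 11 = 39, which is odd, but 4 is even, not odd.

(⟸) This also fails: k = 5 is odd, but 7k + 11 = 46 is even, not odd.

Neither direction holds.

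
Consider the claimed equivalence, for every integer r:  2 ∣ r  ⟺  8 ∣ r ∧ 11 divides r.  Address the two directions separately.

(←) Suppose 8 ∣ r and 11 ∣ r. Any common multiple of 8 and 11 is a multiple of their lcm; here gcd(8, 11) = 1, so lcm(8, 11) = 8·11 = 88, so 88 ∣ r. Since 2 ∣ 88, it follows that 2 ∣ r.

(→) This fails: take r = 2. Certainly 2 ∣ 2, but 8 ∤ 2.

Only the reverse direction holds.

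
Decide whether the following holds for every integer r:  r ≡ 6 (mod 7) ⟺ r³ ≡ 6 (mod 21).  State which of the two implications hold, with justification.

(⇒) fails and (⇐) fails.

Forward direction. This fails: take r = 13. Then 13 ≡ 6 (mod 7), but 13³ = 2197 ≡ 13 (mod 21), not 6.

Converse. This fails: take r = 3. Then 3³ = 27 ≡ 6 (mod 21), yet 3 ≡ 3 (mod 7), not 6.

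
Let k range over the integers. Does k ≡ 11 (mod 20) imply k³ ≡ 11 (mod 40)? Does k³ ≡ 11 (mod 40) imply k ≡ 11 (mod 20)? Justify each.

[⇐] The residues r modulo 40 with r³ ≡ 11 (mod 40) are exactly {11}, and each is ≡ 11 (mod 20).

[⇒] This fails: take k = 31. Then 31 ≡ 11 (mod 20), but 31³ = 29791 ≡ 31 (mod 40), not 11.

Only the converse holds.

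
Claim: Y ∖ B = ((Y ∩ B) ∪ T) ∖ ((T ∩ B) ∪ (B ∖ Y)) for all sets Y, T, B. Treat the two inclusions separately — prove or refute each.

Both inclusions fail.

Forward inclusion. This inclusion fails. Take Y = {1}, T = ∅, B = ∅; then 1 ∈ Y ∖ B but 1 ∉ ((Y ∩ B) ∪ T) ∖ ((T ∩ B) ∪ (B ∖ Y)).

Reverse inclusion. This inclusion fails. Take Y = ∅, T = {1}, B = ∅; then 1 ∈ ((Y ∩ B) ∪ T) ∖ ((T ∩ B) ∪ (B ∖ Y)) but 1 ∉ Y ∖ B.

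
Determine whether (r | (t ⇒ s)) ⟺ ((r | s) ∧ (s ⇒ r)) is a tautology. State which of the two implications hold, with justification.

(⇒) This fails. Under t = F, r = F, s = F, the left side is true but the right side is false.

(⇐) Assume the antecedent. If t is true, the antecedent forces (t = T, r = T, s = F) or (t = T, r = T, s = T), and r | (t ⇒ s) holds there. If t is false, r | (t ⇒ s) reduces to true regardless of the other variables. Either way r | (t ⇒ s) holds.

Not equivalent: only (⇐) holds.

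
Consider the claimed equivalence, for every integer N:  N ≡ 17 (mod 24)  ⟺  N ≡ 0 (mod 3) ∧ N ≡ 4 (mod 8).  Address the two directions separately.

(→) This fails: N = 17 gives 17 ≡ 17 (mod 24) but 17 ≡ 2 (mod 3), so the conjunction on the right does not hold.

(←) This fails: N = 12 satisfies both congruences on the right (12 ≡ 0 mod 3 and 12 ≡ 4 mod 8) yet 12 ≡ 12 (mod 24), not 17.

(⇒) fails and (⇐) fails.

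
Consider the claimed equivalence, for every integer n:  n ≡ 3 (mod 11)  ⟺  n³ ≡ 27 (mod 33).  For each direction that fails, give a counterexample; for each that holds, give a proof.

(⇒) This fails: take n = 14. Then 14 ≡ 3 (mod 11), but 14³ = 2744 ≡ 5 (mod 33), not 27.

(⇐) Conversely, the residues r modulo 33 with r³ ≡ 27 (mod 33) are exactly {3}, and each is ≡ 3 (mod 11).

The forward direction fails; the converse holds.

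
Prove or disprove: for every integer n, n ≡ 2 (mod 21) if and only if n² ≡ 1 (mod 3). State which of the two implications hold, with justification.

(→) Suppose n ≡ 2 (mod 21). Then n² ≡ 2² = 4 (mod 21), and since 3 ∣ 21, also n² ≡ 1 (mod 3).

(←) This fails: take n = 1. Then 1² = 1 ≡ 1 (mod 3), yet 1 ≡ 1 (mod 21), not 2.

(⇒) holds; (⇐) fails.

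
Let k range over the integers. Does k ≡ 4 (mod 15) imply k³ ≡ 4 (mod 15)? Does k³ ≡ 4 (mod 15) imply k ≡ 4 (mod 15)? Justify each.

(⇒) Suppose k ≡ 4 (mod 15). Write k = 15j + 4. Then (15j + 4)³ = 3375j³ + 2700j² + 720j + 64 = 15(225j³ + 180j² + 48j + 4) + 4, so k³ ≡ 4 (mod 15).

(⇐) Conversely, suppose k³ ≡ 4 (mod 15). The only residue r in {0, …, 14} with r³ ≡ 4 (mod 15) is r = 4, so k ≡ 4 (mod 15).

Both directions hold.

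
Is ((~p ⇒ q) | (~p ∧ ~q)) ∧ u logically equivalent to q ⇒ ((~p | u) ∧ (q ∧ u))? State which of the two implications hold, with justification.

Not equivalent: only (⇒) holds.

(⟹) Assume the antecedent. If p is true, the antecedent forces (p = T, q = F, u = T) or (p = T, q = T, u = T), and q ⇒ ((~p | u) ∧ (q ∧ u)) holds there. If p is false, the antecedent forces (p = F, q = F, u = T) or (p = F, q = T, u = T), and q ⇒ ((~p | u) ∧ (q ∧ u)) holds there. Either way q ⇒ ((~p | u) ∧ (q ∧ u)) holds.

(⟸) This fails. Under p = F, q = F, u = F, the left side is false but the right side is true.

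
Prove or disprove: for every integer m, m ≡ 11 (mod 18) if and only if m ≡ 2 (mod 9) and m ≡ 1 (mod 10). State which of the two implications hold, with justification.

Not equivalent: only (⇐) holds.

[⇒] This fails: m = 65 gives 65 ≡ 11 (mod 18) but 65 ≡ 5 (mod 10), so the conjunction on the right does not hold.

[⇐] Conversely, if m ≡ 2 (mod 9) and m ≡ 1 (mod 10), then by the Chinese remainder theorem m ≡ 11 (mod 90). Since 11 ≡ 11 (mod 18) and 18 ∣ 90, we get m ≡ 11 (mod 18).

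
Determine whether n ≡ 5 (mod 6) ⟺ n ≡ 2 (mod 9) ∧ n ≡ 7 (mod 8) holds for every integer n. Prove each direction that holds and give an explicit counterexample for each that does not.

(←) If n ≡ 2 (mod 9) and n ≡ 7 (mod 8), then by the Chinese remainder theorem n ≡ 47 (mod 72). Since 47 ≡ 5 (mod 6) and 6 ∣ 72, we get n ≡ 5 (mod 6).

(→) This fails: n = 65 gives 65 ≡ 5 (mod 6) but 65 ≡ 1 (mod 8), so the conjunction on the right does not hold.

(⇒) fails; (⇐) holds.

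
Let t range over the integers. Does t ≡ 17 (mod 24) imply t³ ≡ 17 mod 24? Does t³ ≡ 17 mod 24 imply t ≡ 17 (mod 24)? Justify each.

Converse. Suppose t³ ≡ 17 (mod 24). The only residue r in {0, …, 23} with r³ ≡ 17 (mod 24) is r = 17, so t ≡ 17 (mod 24).

Forward direction. Suppose t ≡ 17 (mod 24). Write t = 24j + 17. Then (24j + 17)³ = 13824j³ + 29376j² + 20808j + 4913 = 24(576j³ + 1224j² + 867j + 204) + 17, so t³ ≡ 17 (mod 24).

Both implications hold.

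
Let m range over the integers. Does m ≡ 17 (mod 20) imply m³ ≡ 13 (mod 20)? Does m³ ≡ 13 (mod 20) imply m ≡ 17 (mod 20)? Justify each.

Both implications hold.

(←) Suppose m³ ≡ 13 (mod 20). The only residue r in {0, …, 19} with r³ ≡ 13 (mod 20) is r = 17, so m ≡ 17 (mod 20).

(→) Suppose m ≡ 17 (mod 20). Write m = 20j + 17. Then (20j + 17)³ = 8000j³ + 20400j² + 17340j + 4913 = 20(400j³ + 1020j² + 867j + 245) + 13, so m³ ≡ 13 (mod 20).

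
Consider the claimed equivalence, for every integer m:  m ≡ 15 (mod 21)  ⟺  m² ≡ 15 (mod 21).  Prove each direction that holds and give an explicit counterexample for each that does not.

Only the forward implication holds.

(⟸) This fails: take m = 6. Then 6² = 36 ≡ 15 (mod 21), yet 6 ≡ 6 (mod 21), not 15.

(⟹) Suppose m ≡ 15 (mod 21). Write m = 21j + 15. Then (21j + 15)² = 441j² + 630j + 225 = 21(21j² + 30j + 10) + 15, so m² ≡ 15 (mod 21).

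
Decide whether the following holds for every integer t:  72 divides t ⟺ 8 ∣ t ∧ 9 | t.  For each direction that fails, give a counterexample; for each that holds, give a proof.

(⟹) If 72 ∣ t, write t = 72q. Since 72 = 9·8, t = 8·(9q), so 8 ∣ t; and since 72 = 8·9, t = 9·(8q), so 9 ∣ t.

(⟸) Suppose 8 ∣ t and 9 ∣ t. Any common multiple of 8 and 9 is a multiple of their lcm; here gcd(8, 9) = 1, so lcm(8, 9) = 8·9 = 72, so 72 ∣ t.

Both directions hold; the statement is true.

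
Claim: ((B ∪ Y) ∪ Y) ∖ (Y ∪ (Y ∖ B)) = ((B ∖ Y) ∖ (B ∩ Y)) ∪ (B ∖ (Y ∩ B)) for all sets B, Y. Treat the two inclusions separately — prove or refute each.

Both inclusions hold; the sets are equal.

Forward inclusion. Let x ∈ ((B ∪ Y) ∪ Y) ∖ (Y ∪ (Y ∖ B)). Then x ∈ B and x ∉ Y, from which x ∈ ((B ∖ Y) ∖ (B ∩ Y)) ∪ (B ∖ (Y ∩ B)).

Reverse inclusion. Let x ∈ ((B ∖ Y) ∖ (B ∩ Y)) ∪ (B ∖ (Y ∩ B)). Then x ∈ B and x ∉ Y, from which x ∈ ((B ∪ Y) ∪ Y) ∖ (Y ∪ (Y ∖ B)).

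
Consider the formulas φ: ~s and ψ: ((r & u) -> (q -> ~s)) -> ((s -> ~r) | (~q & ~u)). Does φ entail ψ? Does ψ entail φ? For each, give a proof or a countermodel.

Not equivalent: only (⇒) holds.

(⟸) This fails. Under s = T, q = F, u = F, r = F, the left side is false but the right side is true.

(⟹) Assume the antecedent. If s is true, the antecedent cannot hold. If s is false, the consequent reduces to true regardless of the other variables. Either way the consequent holds.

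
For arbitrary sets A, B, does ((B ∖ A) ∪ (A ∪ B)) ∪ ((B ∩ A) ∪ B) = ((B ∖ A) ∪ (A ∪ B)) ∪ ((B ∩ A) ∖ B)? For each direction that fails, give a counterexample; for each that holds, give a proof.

(⊆) Let x ∈ ((B ∖ A) ∪ (A ∪ B)) ∪ ((B ∩ A) ∪ B). Then either x ∈ A and x ∉ B; or x ∈ B and x ∉ A; or x ∈ A ∩ B. In each case x ∈ ((B ∖ A) ∪ (A ∪ B)) ∪ ((B ∩ A) ∖ B), so ((B ∖ A) ∪ (A ∪ B)) ∪ ((B ∩ A) ∪ B) ⊆ ((B ∖ A) ∪ (A ∪ B)) ∪ ((B ∩ A) ∖ B).

(⊇) Let x ∈ ((B ∖ A) ∪ (A ∪ B)) ∪ ((B ∩ A) ∖ B). Then either x ∈ A and x ∉ B; or x ∈ B and x ∉ A; or x ∈ A ∩ B. In each case x ∈ ((B ∖ A) ∪ (A ∪ B)) ∪ ((B ∩ A) ∪ B), so ((B ∖ A) ∪ (A ∪ B)) ∪ ((B ∩ A) ∖ B) ⊆ ((B ∖ A) ∪ (A ∪ B)) ∪ ((B ∩ A) ∪ B).

Both inclusions hold; the sets are equal.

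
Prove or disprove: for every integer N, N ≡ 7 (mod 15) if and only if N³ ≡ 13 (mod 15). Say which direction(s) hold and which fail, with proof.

(⟹) Suppose N ≡ 7 (mod 15). Write N = 15j + 7. Then (15j + 7)³ = 3375j³ + 4725j² + 2205j + 343 = 15(225j³ + 315j² + 147j + 22) + 13, so N³ ≡ 13 (mod 15).

(⟸) Conversely, suppose N³ ≡ 13 (mod 15). The only residue r in {0, …, 14} with r³ ≡ 13 (mod 15) is r = 7, so N ≡ 7 (mod 15).

Both directions hold; the statement is true.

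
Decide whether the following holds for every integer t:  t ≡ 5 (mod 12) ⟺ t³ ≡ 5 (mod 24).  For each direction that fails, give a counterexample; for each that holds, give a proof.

Not equivalent: only (⇐) holds.

(⇒) This fails: take t = 17. Then 17 ≡ 5 (mod 12), but 17³ = 4913 ≡ 17 (mod 24), not 5.

(⇐) Conversely, the residues r modulo 24 with r³ ≡ 5 (mod 24) are exactly {5}, and each is ≡ 5 (mod 12).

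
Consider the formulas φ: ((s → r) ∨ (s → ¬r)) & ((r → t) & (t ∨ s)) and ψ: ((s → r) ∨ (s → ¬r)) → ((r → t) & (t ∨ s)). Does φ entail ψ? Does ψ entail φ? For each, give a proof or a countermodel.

Converse. Assume the antecedent. If t is true, the consequent reduces to true regardless of the other variables. If t is false, the antecedent forces (s = T, r = F, t = F), and the consequent holds there. Either way the consequent holds.

Forward direction. Assume the antecedent. If t is true, the consequent reduces to true regardless of the other variables. If t is false, the antecedent forces (s = T, r = F, t = F), and the consequent holds there. Either way the consequent holds.

Both directions hold.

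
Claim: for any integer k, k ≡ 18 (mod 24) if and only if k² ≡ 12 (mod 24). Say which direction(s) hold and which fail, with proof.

(⇒) Suppose k ≡ 18 (mod 24). Write k = 24j + 18. Then (24j + 18)² = 576j² + 864j + 324 = 24(24j² + 36j + 13) + 12, so k² ≡ 12 (mod 24).

(⇐) This fails: take k = 6. Then 6² = 36 ≡ 12 (mod 24), yet 6 ≡ 6 (mod 24), not 18.

Only the forward implication holds.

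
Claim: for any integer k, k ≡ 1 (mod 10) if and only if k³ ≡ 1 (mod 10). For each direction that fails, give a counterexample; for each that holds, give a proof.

Both directions hold; the statement is true.

[⇒] Suppose k ≡ 1 (mod 10). Write k = 10j + 1. Then (10j + 1)³ = 1000j³ + 300j² + 30j + 1 = 10(100j³ + 30j² + 3j) + 1, so k³ ≡ 1 (mod 10).

[⇐] Conversely, suppose k³ ≡ 1 (mod 10). The only residue r in {0, …, 9} with r³ ≡ 1 (mod 10) is r = 1, so k ≡ 1 (mod 10).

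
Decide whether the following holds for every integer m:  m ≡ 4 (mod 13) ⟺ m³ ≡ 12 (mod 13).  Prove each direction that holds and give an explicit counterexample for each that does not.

(⇒) holds; (⇐) fails.

(⇒) Suppose m ≡ 4 (mod 13). Write m = 13j + 4. Then (13j + 4)³ = 2197j³ + 2028j² + 624j + 64 = 13(169j³ + 156j² + 48j + 4) + 12, so m³ ≡ 12 (mod 13).

(⇐) This fails: take m = 10. Then 10³ = 1000 ≡ 12 (mod 13), yet 10 ≡ 10 (mod 13), not 4.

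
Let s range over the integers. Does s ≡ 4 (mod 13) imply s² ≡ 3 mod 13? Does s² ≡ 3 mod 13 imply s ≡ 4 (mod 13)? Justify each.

(⟹) Suppose s ≡ 4 (mod 13). Write s = 13j + 4. Then (13j + 4)² = 169j² + 104j + 16 = 13(13j² + 8j + 1) + 3, so s² ≡ 3 (mod 13).

(⟸) This fails: take s = 9. Then 9² = 81 ≡ 3 (mod 13), yet 9 ≡ 9 (mod 13), not 4.

Only the forward implication holds.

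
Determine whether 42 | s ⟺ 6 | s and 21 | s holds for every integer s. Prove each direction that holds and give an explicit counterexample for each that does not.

[⇒] If 42 ∣ s, write s = 42q. Since 42 = 7·6, s = 6·(7q), so 6 ∣ s; and since 42 = 2·21, s = 21·(2q), so 21 ∣ s.

[⇐] Suppose 6 ∣ s and 21 ∣ s. Any common multiple of 6 and 21 is a multiple of their lcm; here lcm(6, 21) = 6·21/gcd(6, 21) = 126/3 = 42, so 42 ∣ s.

Both directions hold; the statement is true.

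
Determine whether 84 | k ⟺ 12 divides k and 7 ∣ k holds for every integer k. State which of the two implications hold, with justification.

(⇐) Suppose 12 ∣ k and 7 ∣ k. Any common multiple of 12 and 7 is a multiple of their lcm; here gcd(12, 7) = 1, so lcm(12, 7) = 12·7 = 84, so 84 ∣ k.

(⇒) If 84 ∣ k, write k = 84q. Since 84 = 7·12, k = 12·(7q), so 12 ∣ k; and since 84 = 12·7, k = 7·(12q), so 7 ∣ k.

Both directions hold; the statement is true.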